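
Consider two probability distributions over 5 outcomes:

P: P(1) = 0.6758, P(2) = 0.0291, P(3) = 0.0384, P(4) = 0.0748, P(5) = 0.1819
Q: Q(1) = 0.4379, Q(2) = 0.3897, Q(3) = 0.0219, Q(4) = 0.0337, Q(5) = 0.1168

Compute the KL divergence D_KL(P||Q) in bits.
0.5475 bits

D_KL(P||Q) = Σ P(x) log₂(P(x)/Q(x))

Computing term by term:
  P(1)·log₂(P(1)/Q(1)) = 0.6758·log₂(0.6758/0.4379) = 0.42305
  P(2)·log₂(P(2)/Q(2)) = 0.0291·log₂(0.0291/0.3897) = -0.10893
  P(3)·log₂(P(3)/Q(3)) = 0.0384·log₂(0.0384/0.0219) = 0.03111
  P(4)·log₂(P(4)/Q(4)) = 0.0748·log₂(0.0748/0.0337) = 0.08604
  P(5)·log₂(P(5)/Q(5)) = 0.1819·log₂(0.1819/0.1168) = 0.11625

D_KL(P||Q) = 0.42305 - 0.10893 + 0.03111 + 0.08604 + 0.11625 = 0.54752 ≈ 0.5475 bits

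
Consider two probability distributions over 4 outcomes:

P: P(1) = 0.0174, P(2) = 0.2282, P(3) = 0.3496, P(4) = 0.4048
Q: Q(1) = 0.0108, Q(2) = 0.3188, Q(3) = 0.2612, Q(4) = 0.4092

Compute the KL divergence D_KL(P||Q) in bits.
0.0426 bits

D_KL(P||Q) = Σ P(x) log₂(P(x)/Q(x))

Computing term by term:
  P(1)·log₂(P(1)/Q(1)) = 0.0174·log₂(0.0174/0.0108) = 0.01197
  P(2)·log₂(P(2)/Q(2)) = 0.2282·log₂(0.2282/0.3188) = -0.11007
  P(3)·log₂(P(3)/Q(3)) = 0.3496·log₂(0.3496/0.2612) = 0.14702
  P(4)·log₂(P(4)/Q(4)) = 0.4048·log₂(0.4048/0.4092) = -0.00631

D_KL(P||Q) = 0.01197 - 0.11007 + 0.14702 - 0.00631 = 0.04261 ≈ 0.0426 bits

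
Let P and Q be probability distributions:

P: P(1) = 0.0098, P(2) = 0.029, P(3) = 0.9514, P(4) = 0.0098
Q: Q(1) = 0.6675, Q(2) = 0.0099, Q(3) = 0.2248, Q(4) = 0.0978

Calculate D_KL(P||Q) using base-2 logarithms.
1.9330 bits

D_KL(P||Q) = Σ P(x) log₂(P(x)/Q(x))

Computing term by term:
  P(1)·log₂(P(1)/Q(1)) = 0.0098·log₂(0.0098/0.6675) = -0.05968
  P(2)·log₂(P(2)/Q(2)) = 0.029·log₂(0.029/0.0099) = 0.04497
  P(3)·log₂(P(3)/Q(3)) = 0.9514·log₂(0.9514/0.2248) = 1.98025
  P(4)·log₂(P(4)/Q(4)) = 0.0098·log₂(0.0098/0.0978) = -0.03253

D_KL(P||Q) = -0.05968 + 0.04497 + 1.98025 - 0.03253 = 1.93301 ≈ 1.9330 bits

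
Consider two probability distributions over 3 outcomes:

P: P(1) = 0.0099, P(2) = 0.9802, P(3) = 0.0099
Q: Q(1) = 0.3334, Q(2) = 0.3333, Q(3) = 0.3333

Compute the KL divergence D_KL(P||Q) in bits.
1.4250 bits

D_KL(P||Q) = Σ P(x) log₂(P(x)/Q(x))

Computing term by term:
  P(1)·log₂(P(1)/Q(1)) = 0.0099·log₂(0.0099/0.3334) = -0.05023
  P(2)·log₂(P(2)/Q(2)) = 0.9802·log₂(0.9802/0.3333) = 1.52544
  P(3)·log₂(P(3)/Q(3)) = 0.0099·log₂(0.0099/0.3333) = -0.05023

D_KL(P||Q) = -0.05023 + 1.52544 - 0.05023 = 1.42498 ≈ 1.4250 bits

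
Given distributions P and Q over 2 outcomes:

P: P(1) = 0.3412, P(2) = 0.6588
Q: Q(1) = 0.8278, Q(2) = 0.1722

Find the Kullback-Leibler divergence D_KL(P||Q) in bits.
0.8390 bits

D_KL(P||Q) = Σ P(x) log₂(P(x)/Q(x))

Computing term by term:
  P(1)·log₂(P(1)/Q(1)) = 0.3412·log₂(0.3412/0.8278) = -0.43628
  P(2)·log₂(P(2)/Q(2)) = 0.6588·log₂(0.6588/0.1722) = 1.27528

D_KL(P||Q) = -0.43628 + 1.27528 = 0.83900 ≈ 0.8390 bits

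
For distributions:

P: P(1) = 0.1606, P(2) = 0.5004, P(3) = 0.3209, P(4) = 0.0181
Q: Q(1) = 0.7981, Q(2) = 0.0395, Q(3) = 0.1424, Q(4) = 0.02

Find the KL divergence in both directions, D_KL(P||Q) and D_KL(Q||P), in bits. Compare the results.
D_KL(P||Q) = 1.8351 bits, D_KL(Q||P) = 1.5374 bits. D_KL(P||Q) is larger than D_KL(Q||P) by 0.2977 bits; the two directions differ.

D_KL(P||Q) = Σ P(x) log₂(P(x)/Q(x))

Computing term by term:
  P(1)·log₂(P(1)/Q(1)) = 0.1606·log₂(0.1606/0.7981) = -0.37148
  P(2)·log₂(P(2)/Q(2)) = 0.5004·log₂(0.5004/0.0395) = 1.83304
  P(3)·log₂(P(3)/Q(3)) = 0.3209·log₂(0.3209/0.1424) = 0.37615
  P(4)·log₂(P(4)/Q(4)) = 0.0181·log₂(0.0181/0.02) = -0.00261

D_KL(P||Q) = -0.37148 + 1.83304 + 0.37615 - 0.00261 = 1.83510 ≈ 1.8351 bits

D_KL(Q||P) = Σ Q(x) log₂(Q(x)/P(x))

Computing term by term:
  Q(1)·log₂(Q(1)/P(1)) = 0.7981·log₂(0.7981/0.1606) = 1.84608
  Q(2)·log₂(Q(2)/P(2)) = 0.0395·log₂(0.0395/0.5004) = -0.14469
  Q(3)·log₂(Q(3)/P(3)) = 0.1424·log₂(0.1424/0.3209) = -0.16692
  Q(4)·log₂(Q(4)/P(4)) = 0.02·log₂(0.02/0.0181) = 0.00288

D_KL(Q||P) = 1.84608 - 0.14469 - 0.16692 + 0.00288 = 1.53735 ≈ 1.5374 bits

These are NOT equal (difference: 0.2977 bits). KL divergence is asymmetric: D_KL(P||Q) ≠ D_KL(Q||P) in general.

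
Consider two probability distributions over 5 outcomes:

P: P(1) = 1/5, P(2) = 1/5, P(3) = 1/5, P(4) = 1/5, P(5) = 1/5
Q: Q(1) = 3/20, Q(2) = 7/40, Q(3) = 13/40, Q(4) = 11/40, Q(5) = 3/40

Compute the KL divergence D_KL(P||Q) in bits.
0.1726 bits

D_KL(P||Q) = Σ P(x) log₂(P(x)/Q(x))

Computing term by term:
  P(1)·log₂(P(1)/Q(1)) = (1/5)·log₂((1/5)/(3/20)) = 0.08301
  P(2)·log₂(P(2)/Q(2)) = (1/5)·log₂((1/5)/(7/40)) = 0.03853
  P(3)·log₂(P(3)/Q(3)) = (1/5)·log₂((1/5)/(13/40)) = -0.14009
  P(4)·log₂(P(4)/Q(4)) = (1/5)·log₂((1/5)/(11/40)) = -0.09189
  P(5)·log₂(P(5)/Q(5)) = (1/5)·log₂((1/5)/(3/40)) = 0.28301

D_KL(P||Q) = 0.08301 + 0.03853 - 0.14009 - 0.09189 + 0.28301 = 0.17257 ≈ 0.1726 bits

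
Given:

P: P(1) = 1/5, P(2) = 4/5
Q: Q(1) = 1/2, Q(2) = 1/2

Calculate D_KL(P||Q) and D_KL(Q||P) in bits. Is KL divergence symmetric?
D_KL(P||Q) = 0.2781 bits, D_KL(Q||P) = 0.3219 bits. No, KL divergence is not symmetric.

D_KL(P||Q) = Σ P(x) log₂(P(x)/Q(x))

Computing term by term:
  P(1)·log₂(P(1)/Q(1)) = (1/5)·log₂((1/5)/(1/2)) = -0.26439
  P(2)·log₂(P(2)/Q(2)) = (4/5)·log₂((4/5)/(1/2)) = 0.54246

D_KL(P||Q) = -0.26439 + 0.54246 = 0.27807 ≈ 0.2781 bits

D_KL(Q||P) = Σ Q(x) log₂(Q(x)/P(x))

Computing term by term:
  Q(1)·log₂(Q(1)/P(1)) = (1/2)·log₂((1/2)/(1/5)) = 0.66096
  Q(2)·log₂(Q(2)/P(2)) = (1/2)·log₂((1/2)/(4/5)) = -0.33904

D_KL(Q||P) = 0.66096 - 0.33904 = 0.32192 ≈ 0.3219 bits

These are NOT equal (difference: 0.0438 bits). KL divergence is asymmetric: D_KL(P||Q) ≠ D_KL(Q||P) in general.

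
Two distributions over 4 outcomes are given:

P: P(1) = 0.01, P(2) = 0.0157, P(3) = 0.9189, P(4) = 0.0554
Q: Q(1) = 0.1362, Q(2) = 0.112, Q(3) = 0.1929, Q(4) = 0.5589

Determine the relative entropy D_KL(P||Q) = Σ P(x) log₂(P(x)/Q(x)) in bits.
1.8025 bits

D_KL(P||Q) = Σ P(x) log₂(P(x)/Q(x))

Computing term by term:
  P(1)·log₂(P(1)/Q(1)) = 0.01·log₂(0.01/0.1362) = -0.03768
  P(2)·log₂(P(2)/Q(2)) = 0.0157·log₂(0.0157/0.112) = -0.04450
  P(3)·log₂(P(3)/Q(3)) = 0.9189·log₂(0.9189/0.1929) = 2.06941
  P(4)·log₂(P(4)/Q(4)) = 0.0554·log₂(0.0554/0.5589) = -0.18474

D_KL(P||Q) = -0.03768 - 0.04450 + 2.06941 - 0.18474 = 1.80249 ≈ 1.8025 bits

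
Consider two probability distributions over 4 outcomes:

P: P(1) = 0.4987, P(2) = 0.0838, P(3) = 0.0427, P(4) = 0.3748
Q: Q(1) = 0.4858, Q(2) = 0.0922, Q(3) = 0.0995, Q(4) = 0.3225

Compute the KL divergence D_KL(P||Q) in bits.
0.0365 bits

D_KL(P||Q) = Σ P(x) log₂(P(x)/Q(x))

Computing term by term:
  P(1)·log₂(P(1)/Q(1)) = 0.4987·log₂(0.4987/0.4858) = 0.01886
  P(2)·log₂(P(2)/Q(2)) = 0.0838·log₂(0.0838/0.0922) = -0.01155
  P(3)·log₂(P(3)/Q(3)) = 0.0427·log₂(0.0427/0.0995) = -0.05211
  P(4)·log₂(P(4)/Q(4)) = 0.3748·log₂(0.3748/0.3225) = 0.08126

D_KL(P||Q) = 0.01886 - 0.01155 - 0.05211 + 0.08126 = 0.03646 ≈ 0.0365 bits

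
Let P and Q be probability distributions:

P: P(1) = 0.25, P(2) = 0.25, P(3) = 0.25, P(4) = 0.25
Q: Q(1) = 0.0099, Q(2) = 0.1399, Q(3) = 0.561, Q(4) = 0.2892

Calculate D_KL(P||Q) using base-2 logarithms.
1.0299 bits

D_KL(P||Q) = Σ P(x) log₂(P(x)/Q(x))

Computing term by term:
  P(1)·log₂(P(1)/Q(1)) = 0.25·log₂(0.25/0.0099) = 1.16459
  P(2)·log₂(P(2)/Q(2)) = 0.25·log₂(0.25/0.1399) = 0.20938
  P(3)·log₂(P(3)/Q(3)) = 0.25·log₂(0.25/0.561) = -0.29152
  P(4)·log₂(P(4)/Q(4)) = 0.25·log₂(0.25/0.2892) = -0.05253

D_KL(P||Q) = 1.16459 + 0.20938 - 0.29152 - 0.05253 = 1.02992 ≈ 1.0299 bits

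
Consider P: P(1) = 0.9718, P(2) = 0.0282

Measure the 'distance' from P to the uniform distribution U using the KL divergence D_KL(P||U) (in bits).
0.8147 bits

U(i) = 1/2 for all i

D_KL(P||U) = Σ P(x) log₂(P(x) / (1/2))
           = Σ P(x) log₂(P(x)) + log₂(2)
           = log₂(2) - H(P)

H(P) = -Σ P(x) log₂(P(x)):
  -P(1)·log₂(P(1)) = -(0.9718)·log₂(0.9718) = 0.04010
  -P(2)·log₂(P(2)) = -(0.0282)·log₂(0.0282) = 0.14518
H(P) = 0.04010 + 0.14518 = 0.18528 bits

log₂(2) = 1.00000 bits

D_KL(P||U) = 1.00000 - 0.18528 = 0.81472 ≈ 0.8147 bits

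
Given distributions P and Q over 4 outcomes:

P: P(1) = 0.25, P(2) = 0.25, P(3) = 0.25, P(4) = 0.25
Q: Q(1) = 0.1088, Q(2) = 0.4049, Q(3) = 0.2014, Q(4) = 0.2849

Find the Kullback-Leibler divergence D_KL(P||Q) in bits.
0.1570 bits

D_KL(P||Q) = Σ P(x) log₂(P(x)/Q(x))

Computing term by term:
  P(1)·log₂(P(1)/Q(1)) = 0.25·log₂(0.25/0.1088) = 0.30006
  P(2)·log₂(P(2)/Q(2)) = 0.25·log₂(0.25/0.4049) = -0.17391
  P(3)·log₂(P(3)/Q(3)) = 0.25·log₂(0.25/0.2014) = 0.07797
  P(4)·log₂(P(4)/Q(4)) = 0.25·log₂(0.25/0.2849) = -0.04713

D_KL(P||Q) = 0.30006 - 0.17391 + 0.07797 - 0.04713 = 0.15699 ≈ 0.1570 bits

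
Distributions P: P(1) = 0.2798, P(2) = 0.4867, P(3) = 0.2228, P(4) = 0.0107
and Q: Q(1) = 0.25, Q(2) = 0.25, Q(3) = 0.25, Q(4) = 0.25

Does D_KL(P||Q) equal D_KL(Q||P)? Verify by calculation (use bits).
D_KL(P||Q) = 0.4276 bits, D_KL(Q||P) = 0.8972 bits. No — D_KL(P||Q) ≠ D_KL(Q||P) for this pair.

D_KL(P||Q) = Σ P(x) log₂(P(x)/Q(x))

Computing term by term:
  P(1)·log₂(P(1)/Q(1)) = 0.2798·log₂(0.2798/0.25) = 0.04546
  P(2)·log₂(P(2)/Q(2)) = 0.4867·log₂(0.4867/0.25) = 0.46777
  P(3)·log₂(P(3)/Q(3)) = 0.2228·log₂(0.2228/0.25) = -0.03702
  P(4)·log₂(P(4)/Q(4)) = 0.0107·log₂(0.0107/0.25) = -0.04864

D_KL(P||Q) = 0.04546 + 0.46777 - 0.03702 - 0.04864 = 0.42757 ≈ 0.4276 bits

D_KL(Q||P) = Σ Q(x) log₂(Q(x)/P(x))

Computing term by term:
  Q(1)·log₂(Q(1)/P(1)) = 0.25·log₂(0.25/0.2798) = -0.04062
  Q(2)·log₂(Q(2)/P(2)) = 0.25·log₂(0.25/0.4867) = -0.24028
  Q(3)·log₂(Q(3)/P(3)) = 0.25·log₂(0.25/0.2228) = 0.04154
  Q(4)·log₂(Q(4)/P(4)) = 0.25·log₂(0.25/0.0107) = 1.13656

D_KL(Q||P) = -0.04062 - 0.24028 + 0.04154 + 1.13656 = 0.89720 ≈ 0.8972 bits

These are NOT equal (difference: 0.4696 bits). KL divergence is asymmetric: D_KL(P||Q) ≠ D_KL(Q||P) in general.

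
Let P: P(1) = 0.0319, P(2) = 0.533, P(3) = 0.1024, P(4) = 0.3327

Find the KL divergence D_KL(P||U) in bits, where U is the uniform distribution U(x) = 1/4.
0.4927 bits

U(i) = 1/4 for all i

D_KL(P||U) = Σ P(x) log₂(P(x) / (1/4))
           = Σ P(x) log₂(P(x)) + log₂(4)
           = log₂(4) - H(P)

H(P) = -Σ P(x) log₂(P(x)):
  -P(1)·log₂(P(1)) = -(0.0319)·log₂(0.0319) = 0.15855
  -P(2)·log₂(P(2)) = -(0.533)·log₂(0.533) = 0.48385
  -P(3)·log₂(P(3)) = -(0.1024)·log₂(0.1024) = 0.33666
  -P(4)·log₂(P(4)) = -(0.3327)·log₂(0.3327) = 0.52823
H(P) = 0.15855 + 0.48385 + 0.33666 + 0.52823 = 1.50729 bits

log₂(4) = 2.00000 bits

D_KL(P||U) = 2.00000 - 1.50729 = 0.49271 ≈ 0.4927 bits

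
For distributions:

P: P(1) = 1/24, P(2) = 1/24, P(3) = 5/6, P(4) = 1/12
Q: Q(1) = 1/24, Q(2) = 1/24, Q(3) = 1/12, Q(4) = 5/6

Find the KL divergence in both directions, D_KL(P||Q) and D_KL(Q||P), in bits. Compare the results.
D_KL(P||Q) = 2.4914 bits, D_KL(Q||P) = 2.4914 bits. The two directions give exactly the same value for this pair.

D_KL(P||Q) = Σ P(x) log₂(P(x)/Q(x))

Computing term by term:
  P(1)·log₂(P(1)/Q(1)) = (1/24)·log₂((1/24)/(1/24)) = 0.00000
  P(2)·log₂(P(2)/Q(2)) = (1/24)·log₂((1/24)/(1/24)) = 0.00000
  P(3)·log₂(P(3)/Q(3)) = (5/6)·log₂((5/6)/(1/12)) = 2.76827
  P(4)·log₂(P(4)/Q(4)) = (1/12)·log₂((1/12)/(5/6)) = -0.27683

D_KL(P||Q) = 0.00000 + 0.00000 + 2.76827 - 0.27683 = 2.49144 ≈ 2.4914 bits

D_KL(Q||P) = Σ Q(x) log₂(Q(x)/P(x))

Computing term by term:
  Q(1)·log₂(Q(1)/P(1)) = (1/24)·log₂((1/24)/(1/24)) = 0.00000
  Q(2)·log₂(Q(2)/P(2)) = (1/24)·log₂((1/24)/(1/24)) = 0.00000
  Q(3)·log₂(Q(3)/P(3)) = (1/12)·log₂((1/12)/(5/6)) = -0.27683
  Q(4)·log₂(Q(4)/P(4)) = (5/6)·log₂((5/6)/(1/12)) = 2.76827

D_KL(Q||P) = 0.00000 + 0.00000 - 0.27683 + 2.76827 = 2.49144 ≈ 2.4914 bits

These ARE equal here. Q is P with outcomes relabeled (Q(1) = P(2), Q(2) = P(1), Q(3) = P(4), Q(4) = P(3)) by a relabeling that is its own inverse, so the two sums contain exactly the same terms in a different order. This is a special case — KL divergence is not symmetric in general: D_KL(P||Q) ≠ D_KL(Q||P) for most P, Q.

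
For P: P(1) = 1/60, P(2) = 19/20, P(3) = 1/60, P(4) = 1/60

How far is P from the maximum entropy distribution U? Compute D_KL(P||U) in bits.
1.6344 bits

U(i) = 1/4 for all i

D_KL(P||U) = Σ P(x) log₂(P(x) / (1/4))
           = Σ P(x) log₂(P(x)) + log₂(4)
           = log₂(4) - H(P)

H(P) = -Σ P(x) log₂(P(x)):
  -P(1)·log₂(P(1)) = -(1/60)·log₂(1/60) = 0.09845
  -P(2)·log₂(P(2)) = -(19/20)·log₂(19/20) = 0.07030
  -P(3)·log₂(P(3)) = -(1/60)·log₂(1/60) = 0.09845
  -P(4)·log₂(P(4)) = -(1/60)·log₂(1/60) = 0.09845
H(P) = 0.09845 + 0.07030 + 0.09845 + 0.09845 = 0.36565 bits

log₂(4) = 2.00000 bits

D_KL(P||U) = 2.00000 - 0.36565 = 1.63435 ≈ 1.6344 bits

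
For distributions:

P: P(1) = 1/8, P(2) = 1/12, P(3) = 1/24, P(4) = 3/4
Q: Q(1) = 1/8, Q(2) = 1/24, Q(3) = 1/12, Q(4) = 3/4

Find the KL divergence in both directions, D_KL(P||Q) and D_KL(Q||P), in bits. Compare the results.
D_KL(P||Q) = 0.0417 bits, D_KL(Q||P) = 0.0417 bits. The two directions give exactly the same value for this pair.

D_KL(P||Q) = Σ P(x) log₂(P(x)/Q(x))

Computing term by term:
  P(1)·log₂(P(1)/Q(1)) = (1/8)·log₂((1/8)/(1/8)) = 0.00000
  P(2)·log₂(P(2)/Q(2)) = (1/12)·log₂((1/12)/(1/24)) = 0.08333
  P(3)·log₂(P(3)/Q(3)) = (1/24)·log₂((1/24)/(1/12)) = -0.04167
  P(4)·log₂(P(4)/Q(4)) = (3/4)·log₂((3/4)/(3/4)) = 0.00000

D_KL(P||Q) = 0.00000 + 0.08333 - 0.04167 + 0.00000 = 0.04166 ≈ 0.0417 bits

D_KL(Q||P) = Σ Q(x) log₂(Q(x)/P(x))

Computing term by term:
  Q(1)·log₂(Q(1)/P(1)) = (1/8)·log₂((1/8)/(1/8)) = 0.00000
  Q(2)·log₂(Q(2)/P(2)) = (1/24)·log₂((1/24)/(1/12)) = -0.04167
  Q(3)·log₂(Q(3)/P(3)) = (1/12)·log₂((1/12)/(1/24)) = 0.08333
  Q(4)·log₂(Q(4)/P(4)) = (3/4)·log₂((3/4)/(3/4)) = 0.00000

D_KL(Q||P) = 0.00000 - 0.04167 + 0.08333 + 0.00000 = 0.04166 ≈ 0.0417 bits

These ARE equal here. Q is P with outcomes relabeled (Q(2) = P(3), Q(3) = P(2)) by a relabeling that is its own inverse, so the two sums contain exactly the same terms in a different order. This is a special case — KL divergence is not symmetric in general: D_KL(P||Q) ≠ D_KL(Q||P) for most P, Q.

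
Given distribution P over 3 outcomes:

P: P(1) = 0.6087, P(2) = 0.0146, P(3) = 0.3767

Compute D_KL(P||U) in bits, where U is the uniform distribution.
0.5294 bits

U(i) = 1/3 for all i

D_KL(P||U) = Σ P(x) log₂(P(x) / (1/3))
           = Σ P(x) log₂(P(x)) + log₂(3)
           = log₂(3) - H(P)

H(P) = -Σ P(x) log₂(P(x)):
  -P(1)·log₂(P(1)) = -(0.6087)·log₂(0.6087) = 0.43595
  -P(2)·log₂(P(2)) = -(0.0146)·log₂(0.0146) = 0.08903
  -P(3)·log₂(P(3)) = -(0.3767)·log₂(0.3767) = 0.53059
H(P) = 0.43595 + 0.08903 + 0.53059 = 1.05557 bits

log₂(3) = 1.58496 bits

D_KL(P||U) = 1.58496 - 1.05557 = 0.52939 ≈ 0.5294 bits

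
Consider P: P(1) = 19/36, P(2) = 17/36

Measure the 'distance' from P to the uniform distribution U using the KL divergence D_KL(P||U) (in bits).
0.0022 bits

U(i) = 1/2 for all i

D_KL(P||U) = Σ P(x) log₂(P(x) / (1/2))
           = Σ P(x) log₂(P(x)) + log₂(2)
           = log₂(2) - H(P)

H(P) = -Σ P(x) log₂(P(x)):
  -P(1)·log₂(P(1)) = -(19/36)·log₂(19/36) = 0.48661
  -P(2)·log₂(P(2)) = -(17/36)·log₂(17/36) = 0.51116
H(P) = 0.48661 + 0.51116 = 0.99777 bits

log₂(2) = 1.00000 bits

D_KL(P||U) = 1.00000 - 0.99777 = 0.00223 ≈ 0.0022 bits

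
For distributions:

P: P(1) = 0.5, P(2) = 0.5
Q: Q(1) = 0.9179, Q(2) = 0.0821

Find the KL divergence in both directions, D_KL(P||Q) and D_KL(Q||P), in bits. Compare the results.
D_KL(P||Q) = 0.8650 bits, D_KL(Q||P) = 0.5905 bits. D_KL(P||Q) is larger than D_KL(Q||P) by 0.2745 bits; the two directions differ.

D_KL(P||Q) = Σ P(x) log₂(P(x)/Q(x))

Computing term by term:
  P(1)·log₂(P(1)/Q(1)) = 0.5·log₂(0.5/0.9179) = -0.43820
  P(2)·log₂(P(2)/Q(2)) = 0.5·log₂(0.5/0.0821) = 1.30324

D_KL(P||Q) = -0.43820 + 1.30324 = 0.86504 ≈ 0.8650 bits

D_KL(Q||P) = Σ Q(x) log₂(Q(x)/P(x))

Computing term by term:
  Q(1)·log₂(Q(1)/P(1)) = 0.9179·log₂(0.9179/0.5) = 0.80446
  Q(2)·log₂(Q(2)/P(2)) = 0.0821·log₂(0.0821/0.5) = -0.21399

D_KL(Q||P) = 0.80446 - 0.21399 = 0.59047 ≈ 0.5905 bits

These are NOT equal (difference: 0.2745 bits). KL divergence is asymmetric: D_KL(P||Q) ≠ D_KL(Q||P) in general.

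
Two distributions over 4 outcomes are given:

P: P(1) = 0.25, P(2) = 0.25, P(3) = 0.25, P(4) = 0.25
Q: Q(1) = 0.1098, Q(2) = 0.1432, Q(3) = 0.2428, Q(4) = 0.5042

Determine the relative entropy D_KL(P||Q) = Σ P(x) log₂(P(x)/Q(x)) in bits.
0.2553 bits

D_KL(P||Q) = Σ P(x) log₂(P(x)/Q(x))

Computing term by term:
  P(1)·log₂(P(1)/Q(1)) = 0.25·log₂(0.25/0.1098) = 0.29676
  P(2)·log₂(P(2)/Q(2)) = 0.25·log₂(0.25/0.1432) = 0.20097
  P(3)·log₂(P(3)/Q(3)) = 0.25·log₂(0.25/0.2428) = 0.01054
  P(4)·log₂(P(4)/Q(4)) = 0.25·log₂(0.25/0.5042) = -0.25302

D_KL(P||Q) = 0.29676 + 0.20097 + 0.01054 - 0.25302 = 0.25525 ≈ 0.2553 bits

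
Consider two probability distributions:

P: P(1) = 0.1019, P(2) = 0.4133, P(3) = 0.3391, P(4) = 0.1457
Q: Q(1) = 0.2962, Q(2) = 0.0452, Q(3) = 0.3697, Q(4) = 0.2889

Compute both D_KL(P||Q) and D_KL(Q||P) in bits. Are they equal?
D_KL(P||Q) = 0.9766 bits, D_KL(Q||P) = 0.6431 bits. No, they are not equal.

D_KL(P||Q) = Σ P(x) log₂(P(x)/Q(x))

Computing term by term:
  P(1)·log₂(P(1)/Q(1)) = 0.1019·log₂(0.1019/0.2962) = -0.15687
  P(2)·log₂(P(2)/Q(2)) = 0.4133·log₂(0.4133/0.0452) = 1.31958
  P(3)·log₂(P(3)/Q(3)) = 0.3391·log₂(0.3391/0.3697) = -0.04227
  P(4)·log₂(P(4)/Q(4)) = 0.1457·log₂(0.1457/0.2889) = -0.14389

D_KL(P||Q) = -0.15687 + 1.31958 - 0.04227 - 0.14389 = 0.97655 ≈ 0.9766 bits

D_KL(Q||P) = Σ Q(x) log₂(Q(x)/P(x))

Computing term by term:
  Q(1)·log₂(Q(1)/P(1)) = 0.2962·log₂(0.2962/0.1019) = 0.45598
  Q(2)·log₂(Q(2)/P(2)) = 0.0452·log₂(0.0452/0.4133) = -0.14431
  Q(3)·log₂(Q(3)/P(3)) = 0.3697·log₂(0.3697/0.3391) = 0.04608
  Q(4)·log₂(Q(4)/P(4)) = 0.2889·log₂(0.2889/0.1457) = 0.28531

D_KL(Q||P) = 0.45598 - 0.14431 + 0.04608 + 0.28531 = 0.64306 ≈ 0.6431 bits

These are NOT equal (difference: 0.3335 bits). KL divergence is asymmetric: D_KL(P||Q) ≠ D_KL(Q||P) in general.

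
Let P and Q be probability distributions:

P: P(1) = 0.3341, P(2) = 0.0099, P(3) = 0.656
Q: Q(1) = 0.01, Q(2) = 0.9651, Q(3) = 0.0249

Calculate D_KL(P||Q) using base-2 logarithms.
4.7219 bits

D_KL(P||Q) = Σ P(x) log₂(P(x)/Q(x))

Computing term by term:
  P(1)·log₂(P(1)/Q(1)) = 0.3341·log₂(0.3341/0.01) = 1.69128
  P(2)·log₂(P(2)/Q(2)) = 0.0099·log₂(0.0099/0.9651) = -0.06541
  P(3)·log₂(P(3)/Q(3)) = 0.656·log₂(0.656/0.0249) = 3.09598

D_KL(P||Q) = 1.69128 - 0.06541 + 3.09598 = 4.72185 ≈ 4.7219 bits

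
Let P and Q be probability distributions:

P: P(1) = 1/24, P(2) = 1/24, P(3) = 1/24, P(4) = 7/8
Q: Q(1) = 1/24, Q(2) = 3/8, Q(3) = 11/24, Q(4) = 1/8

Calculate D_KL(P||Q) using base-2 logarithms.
2.1802 bits

D_KL(P||Q) = Σ P(x) log₂(P(x)/Q(x))

Computing term by term:
  P(1)·log₂(P(1)/Q(1)) = (1/24)·log₂((1/24)/(1/24)) = 0.00000
  P(2)·log₂(P(2)/Q(2)) = (1/24)·log₂((1/24)/(3/8)) = -0.13208
  P(3)·log₂(P(3)/Q(3)) = (1/24)·log₂((1/24)/(11/24)) = -0.14414
  P(4)·log₂(P(4)/Q(4)) = (7/8)·log₂((7/8)/(1/8)) = 2.45644

D_KL(P||Q) = 0.00000 - 0.13208 - 0.14414 + 2.45644 = 2.18022 ≈ 2.1802 bits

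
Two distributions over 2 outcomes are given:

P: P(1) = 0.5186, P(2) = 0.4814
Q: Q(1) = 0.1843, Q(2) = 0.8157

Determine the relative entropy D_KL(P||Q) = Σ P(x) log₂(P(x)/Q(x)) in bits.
0.4078 bits

D_KL(P||Q) = Σ P(x) log₂(P(x)/Q(x))

Computing term by term:
  P(1)·log₂(P(1)/Q(1)) = 0.5186·log₂(0.5186/0.1843) = 0.77404
  P(2)·log₂(P(2)/Q(2)) = 0.4814·log₂(0.4814/0.8157) = -0.36625

D_KL(P||Q) = 0.77404 - 0.36625 = 0.40779 ≈ 0.4078 bits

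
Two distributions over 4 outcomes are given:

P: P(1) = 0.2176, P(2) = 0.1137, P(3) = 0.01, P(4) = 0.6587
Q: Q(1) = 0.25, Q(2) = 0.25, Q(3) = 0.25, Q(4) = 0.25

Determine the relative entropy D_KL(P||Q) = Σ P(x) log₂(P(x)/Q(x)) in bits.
0.7014 bits

D_KL(P||Q) = Σ P(x) log₂(P(x)/Q(x))

Computing term by term:
  P(1)·log₂(P(1)/Q(1)) = 0.2176·log₂(0.2176/0.25) = -0.04357
  P(2)·log₂(P(2)/Q(2)) = 0.1137·log₂(0.1137/0.25) = -0.12924
  P(3)·log₂(P(3)/Q(3)) = 0.01·log₂(0.01/0.25) = -0.04644
  P(4)·log₂(P(4)/Q(4)) = 0.6587·log₂(0.6587/0.25) = 0.92066

D_KL(P||Q) = -0.04357 - 0.12924 - 0.04644 + 0.92066 = 0.70141 ≈ 0.7014 bits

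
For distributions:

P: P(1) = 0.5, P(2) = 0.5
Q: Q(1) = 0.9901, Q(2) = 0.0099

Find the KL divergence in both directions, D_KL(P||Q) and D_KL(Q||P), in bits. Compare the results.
D_KL(P||Q) = 2.3364 bits, D_KL(Q||P) = 0.9199 bits. D_KL(P||Q) is larger than D_KL(Q||P) by 1.4165 bits; the two directions differ.

D_KL(P||Q) = Σ P(x) log₂(P(x)/Q(x))

Computing term by term:
  P(1)·log₂(P(1)/Q(1)) = 0.5·log₂(0.5/0.9901) = -0.49282
  P(2)·log₂(P(2)/Q(2)) = 0.5·log₂(0.5/0.0099) = 2.82918

D_KL(P||Q) = -0.49282 + 2.82918 = 2.33636 ≈ 2.3364 bits

D_KL(Q||P) = Σ Q(x) log₂(Q(x)/P(x))

Computing term by term:
  Q(1)·log₂(Q(1)/P(1)) = 0.9901·log₂(0.9901/0.5) = 0.97589
  Q(2)·log₂(Q(2)/P(2)) = 0.0099·log₂(0.0099/0.5) = -0.05602

D_KL(Q||P) = 0.97589 - 0.05602 = 0.91987 ≈ 0.9199 bits

These are NOT equal (difference: 1.4165 bits). KL divergence is asymmetric: D_KL(P||Q) ≠ D_KL(Q||P) in general.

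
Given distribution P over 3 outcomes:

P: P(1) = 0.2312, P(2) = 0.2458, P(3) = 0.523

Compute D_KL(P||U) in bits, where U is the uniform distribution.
0.1098 bits

U(i) = 1/3 for all i

D_KL(P||U) = Σ P(x) log₂(P(x) / (1/3))
           = Σ P(x) log₂(P(x)) + log₂(3)
           = log₂(3) - H(P)

H(P) = -Σ P(x) log₂(P(x)):
  -P(1)·log₂(P(1)) = -(0.2312)·log₂(0.2312) = 0.48848
  -P(2)·log₂(P(2)) = -(0.2458)·log₂(0.2458) = 0.49761
  -P(3)·log₂(P(3)) = -(0.523)·log₂(0.523) = 0.48907
H(P) = 0.48848 + 0.49761 + 0.48907 = 1.47516 bits

log₂(3) = 1.58496 bits

D_KL(P||U) = 1.58496 - 1.47516 = 0.10980 ≈ 0.1098 bits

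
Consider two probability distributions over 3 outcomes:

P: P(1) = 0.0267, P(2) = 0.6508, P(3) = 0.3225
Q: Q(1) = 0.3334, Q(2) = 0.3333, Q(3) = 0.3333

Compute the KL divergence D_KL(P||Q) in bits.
0.5157 bits

D_KL(P||Q) = Σ P(x) log₂(P(x)/Q(x))

Computing term by term:
  P(1)·log₂(P(1)/Q(1)) = 0.0267·log₂(0.0267/0.3334) = -0.09725
  P(2)·log₂(P(2)/Q(2)) = 0.6508·log₂(0.6508/0.3333) = 0.62828
  P(3)·log₂(P(3)/Q(3)) = 0.3225·log₂(0.3225/0.3333) = -0.01533

D_KL(P||Q) = -0.09725 + 0.62828 - 0.01533 = 0.51570 ≈ 0.5157 bits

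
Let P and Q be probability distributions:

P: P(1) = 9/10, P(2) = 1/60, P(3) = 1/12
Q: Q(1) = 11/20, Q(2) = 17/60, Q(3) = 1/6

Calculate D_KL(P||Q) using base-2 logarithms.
0.4880 bits

D_KL(P||Q) = Σ P(x) log₂(P(x)/Q(x))

Computing term by term:
  P(1)·log₂(P(1)/Q(1)) = (9/10)·log₂((9/10)/(11/20)) = 0.63944
  P(2)·log₂(P(2)/Q(2)) = (1/60)·log₂((1/60)/(17/60)) = -0.06812
  P(3)·log₂(P(3)/Q(3)) = (1/12)·log₂((1/12)/(1/6)) = -0.08333

D_KL(P||Q) = 0.63944 - 0.06812 - 0.08333 = 0.48799 ≈ 0.4880 bits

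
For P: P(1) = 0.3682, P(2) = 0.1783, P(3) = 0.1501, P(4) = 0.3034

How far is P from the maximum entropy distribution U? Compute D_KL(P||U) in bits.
0.0930 bits

U(i) = 1/4 for all i

D_KL(P||U) = Σ P(x) log₂(P(x) / (1/4))
           = Σ P(x) log₂(P(x)) + log₂(4)
           = log₂(4) - H(P)

H(P) = -Σ P(x) log₂(P(x)):
  -P(1)·log₂(P(1)) = -(0.3682)·log₂(0.3682) = 0.53074
  -P(2)·log₂(P(2)) = -(0.1783)·log₂(0.1783) = 0.44354
  -P(3)·log₂(P(3)) = -(0.1501)·log₂(0.1501) = 0.41067
  -P(4)·log₂(P(4)) = -(0.3034)·log₂(0.3034) = 0.52206
H(P) = 0.53074 + 0.44354 + 0.41067 + 0.52206 = 1.90701 bits

log₂(4) = 2.00000 bits

D_KL(P||U) = 2.00000 - 1.90701 = 0.09299 ≈ 0.0930 bits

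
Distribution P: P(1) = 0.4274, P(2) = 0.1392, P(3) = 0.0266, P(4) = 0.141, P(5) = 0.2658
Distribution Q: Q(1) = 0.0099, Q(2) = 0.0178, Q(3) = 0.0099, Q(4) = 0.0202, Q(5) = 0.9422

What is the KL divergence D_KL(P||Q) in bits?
2.6826 bits

D_KL(P||Q) = Σ P(x) log₂(P(x)/Q(x))

Computing term by term:
  P(1)·log₂(P(1)/Q(1)) = 0.4274·log₂(0.4274/0.0099) = 2.32164
  P(2)·log₂(P(2)/Q(2)) = 0.1392·log₂(0.1392/0.0178) = 0.41304
  P(3)·log₂(P(3)/Q(3)) = 0.0266·log₂(0.0266/0.0099) = 0.03793
  P(4)·log₂(P(4)/Q(4)) = 0.141·log₂(0.141/0.0202) = 0.39526
  P(5)·log₂(P(5)/Q(5)) = 0.2658·log₂(0.2658/0.9422) = -0.48527

D_KL(P||Q) = 2.32164 + 0.41304 + 0.03793 + 0.39526 - 0.48527 = 2.68260 ≈ 2.6826 bits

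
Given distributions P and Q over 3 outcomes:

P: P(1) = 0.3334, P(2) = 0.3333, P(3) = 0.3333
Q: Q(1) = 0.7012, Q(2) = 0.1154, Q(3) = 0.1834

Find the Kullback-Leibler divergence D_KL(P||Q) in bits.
0.4397 bits

D_KL(P||Q) = Σ P(x) log₂(P(x)/Q(x))

Computing term by term:
  P(1)·log₂(P(1)/Q(1)) = 0.3334·log₂(0.3334/0.7012) = -0.35760
  P(2)·log₂(P(2)/Q(2)) = 0.3333·log₂(0.3333/0.1154) = 0.51001
  P(3)·log₂(P(3)/Q(3)) = 0.3333·log₂(0.3333/0.1834) = 0.28725

D_KL(P||Q) = -0.35760 + 0.51001 + 0.28725 = 0.43966 ≈ 0.4397 bits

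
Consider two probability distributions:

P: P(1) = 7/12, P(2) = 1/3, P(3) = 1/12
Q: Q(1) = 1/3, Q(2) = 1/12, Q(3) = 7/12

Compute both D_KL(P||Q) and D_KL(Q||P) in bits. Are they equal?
D_KL(P||Q) = 0.9037 bits, D_KL(Q||P) = 1.2018 bits. No, they are not equal.

D_KL(P||Q) = Σ P(x) log₂(P(x)/Q(x))

Computing term by term:
  P(1)·log₂(P(1)/Q(1)) = (7/12)·log₂((7/12)/(1/3)) = 0.47096
  P(2)·log₂(P(2)/Q(2)) = (1/3)·log₂((1/3)/(1/12)) = 0.66667
  P(3)·log₂(P(3)/Q(3)) = (1/12)·log₂((1/12)/(7/12)) = -0.23395

D_KL(P||Q) = 0.47096 + 0.66667 - 0.23395 = 0.90368 ≈ 0.9037 bits

D_KL(Q||P) = Σ Q(x) log₂(Q(x)/P(x))

Computing term by term:
  Q(1)·log₂(Q(1)/P(1)) = (1/3)·log₂((1/3)/(7/12)) = -0.26912
  Q(2)·log₂(Q(2)/P(2)) = (1/12)·log₂((1/12)/(1/3)) = -0.16667
  Q(3)·log₂(Q(3)/P(3)) = (7/12)·log₂((7/12)/(1/12)) = 1.63762

D_KL(Q||P) = -0.26912 - 0.16667 + 1.63762 = 1.20183 ≈ 1.2018 bits

These are NOT equal (difference: 0.2981 bits). KL divergence is asymmetric: D_KL(P||Q) ≠ D_KL(Q||P) in general.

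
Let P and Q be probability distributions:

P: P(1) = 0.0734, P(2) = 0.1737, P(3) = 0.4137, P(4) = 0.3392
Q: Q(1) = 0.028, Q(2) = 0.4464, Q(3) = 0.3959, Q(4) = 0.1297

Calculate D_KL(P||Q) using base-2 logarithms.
0.3622 bits

D_KL(P||Q) = Σ P(x) log₂(P(x)/Q(x))

Computing term by term:
  P(1)·log₂(P(1)/Q(1)) = 0.0734·log₂(0.0734/0.028) = 0.10205
  P(2)·log₂(P(2)/Q(2)) = 0.1737·log₂(0.1737/0.4464) = -0.23653
  P(3)·log₂(P(3)/Q(3)) = 0.4137·log₂(0.4137/0.3959) = 0.02625
  P(4)·log₂(P(4)/Q(4)) = 0.3392·log₂(0.3392/0.1297) = 0.47046

D_KL(P||Q) = 0.10205 - 0.23653 + 0.02625 + 0.47046 = 0.36223 ≈ 0.3622 bits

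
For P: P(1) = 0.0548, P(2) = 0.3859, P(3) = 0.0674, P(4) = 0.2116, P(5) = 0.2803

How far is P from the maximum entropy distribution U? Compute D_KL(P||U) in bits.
0.3115 bits

U(i) = 1/5 for all i

D_KL(P||U) = Σ P(x) log₂(P(x) / (1/5))
           = Σ P(x) log₂(P(x)) + log₂(5)
           = log₂(5) - H(P)

H(P) = -Σ P(x) log₂(P(x)):
  -P(1)·log₂(P(1)) = -(0.0548)·log₂(0.0548) = 0.22959
  -P(2)·log₂(P(2)) = -(0.3859)·log₂(0.3859) = 0.53011
  -P(3)·log₂(P(3)) = -(0.0674)·log₂(0.0674) = 0.26226
  -P(4)·log₂(P(4)) = -(0.2116)·log₂(0.2116) = 0.47411
  -P(5)·log₂(P(5)) = -(0.2803)·log₂(0.2803) = 0.51434
H(P) = 0.22959 + 0.53011 + 0.26226 + 0.47411 + 0.51434 = 2.01041 bits

log₂(5) = 2.32193 bits

D_KL(P||U) = 2.32193 - 2.01041 = 0.31152 ≈ 0.3115 bits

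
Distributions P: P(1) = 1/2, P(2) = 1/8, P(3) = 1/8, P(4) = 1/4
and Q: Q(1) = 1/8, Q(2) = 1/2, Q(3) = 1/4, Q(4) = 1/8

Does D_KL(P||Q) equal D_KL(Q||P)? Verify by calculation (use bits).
D_KL(P||Q) = 0.8750 bits, D_KL(Q||P) = 0.8750 bits. Yes — for this pair D_KL(P||Q) = D_KL(Q||P).

D_KL(P||Q) = Σ P(x) log₂(P(x)/Q(x))

Computing term by term:
  P(1)·log₂(P(1)/Q(1)) = (1/2)·log₂((1/2)/(1/8)) = 1.00000
  P(2)·log₂(P(2)/Q(2)) = (1/8)·log₂((1/8)/(1/2)) = -0.25000
  P(3)·log₂(P(3)/Q(3)) = (1/8)·log₂((1/8)/(1/4)) = -0.12500
  P(4)·log₂(P(4)/Q(4)) = (1/4)·log₂((1/4)/(1/8)) = 0.25000

D_KL(P||Q) = 1.00000 - 0.25000 - 0.12500 + 0.25000 = 0.87500 ≈ 0.8750 bits

D_KL(Q||P) = Σ Q(x) log₂(Q(x)/P(x))

Computing term by term:
  Q(1)·log₂(Q(1)/P(1)) = (1/8)·log₂((1/8)/(1/2)) = -0.25000
  Q(2)·log₂(Q(2)/P(2)) = (1/2)·log₂((1/2)/(1/8)) = 1.00000
  Q(3)·log₂(Q(3)/P(3)) = (1/4)·log₂((1/4)/(1/8)) = 0.25000
  Q(4)·log₂(Q(4)/P(4)) = (1/8)·log₂((1/8)/(1/4)) = -0.12500

D_KL(Q||P) = -0.25000 + 1.00000 + 0.25000 - 0.12500 = 0.87500 ≈ 0.8750 bits

These ARE equal here. Q is P with outcomes relabeled (Q(1) = P(2), Q(2) = P(1), Q(3) = P(4), Q(4) = P(3)) by a relabeling that is its own inverse, so the two sums contain exactly the same terms in a different order. This is a special case — KL divergence is not symmetric in general: D_KL(P||Q) ≠ D_KL(Q||P) for most P, Q.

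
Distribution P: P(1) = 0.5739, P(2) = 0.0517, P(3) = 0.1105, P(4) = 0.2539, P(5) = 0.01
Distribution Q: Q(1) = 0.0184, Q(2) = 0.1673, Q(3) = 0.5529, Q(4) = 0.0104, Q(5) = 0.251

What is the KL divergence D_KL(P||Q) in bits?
3.6279 bits

D_KL(P||Q) = Σ P(x) log₂(P(x)/Q(x))

Computing term by term:
  P(1)·log₂(P(1)/Q(1)) = 0.5739·log₂(0.5739/0.0184) = 2.84828
  P(2)·log₂(P(2)/Q(2)) = 0.0517·log₂(0.0517/0.1673) = -0.08759
  P(3)·log₂(P(3)/Q(3)) = 0.1105·log₂(0.1105/0.5529) = -0.25669
  P(4)·log₂(P(4)/Q(4)) = 0.2539·log₂(0.2539/0.0104) = 1.17038
  P(5)·log₂(P(5)/Q(5)) = 0.01·log₂(0.01/0.251) = -0.04650

D_KL(P||Q) = 2.84828 - 0.08759 - 0.25669 + 1.17038 - 0.04650 = 3.62788 ≈ 3.6279 bits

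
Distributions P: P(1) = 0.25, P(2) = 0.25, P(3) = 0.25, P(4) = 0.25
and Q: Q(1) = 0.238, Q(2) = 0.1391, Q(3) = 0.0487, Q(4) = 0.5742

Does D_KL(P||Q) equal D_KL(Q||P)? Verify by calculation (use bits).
D_KL(P||Q) = 0.5193 bits, D_KL(Q||P) = 0.4394 bits. No — D_KL(P||Q) ≠ D_KL(Q||P) for this pair.

D_KL(P||Q) = Σ P(x) log₂(P(x)/Q(x))

Computing term by term:
  P(1)·log₂(P(1)/Q(1)) = 0.25·log₂(0.25/0.238) = 0.01774
  P(2)·log₂(P(2)/Q(2)) = 0.25·log₂(0.25/0.1391) = 0.21145
  P(3)·log₂(P(3)/Q(3)) = 0.25·log₂(0.25/0.0487) = 0.58998
  P(4)·log₂(P(4)/Q(4)) = 0.25·log₂(0.25/0.5742) = -0.29991

D_KL(P||Q) = 0.01774 + 0.21145 + 0.58998 - 0.29991 = 0.51926 ≈ 0.5193 bits

D_KL(Q||P) = Σ Q(x) log₂(Q(x)/P(x))

Computing term by term:
  Q(1)·log₂(Q(1)/P(1)) = 0.238·log₂(0.238/0.25) = -0.01689
  Q(2)·log₂(Q(2)/P(2)) = 0.1391·log₂(0.1391/0.25) = -0.11765
  Q(3)·log₂(Q(3)/P(3)) = 0.0487·log₂(0.0487/0.25) = -0.11493
  Q(4)·log₂(Q(4)/P(4)) = 0.5742·log₂(0.5742/0.25) = 0.68882

D_KL(Q||P) = -0.01689 - 0.11765 - 0.11493 + 0.68882 = 0.43935 ≈ 0.4394 bits

These are NOT equal (difference: 0.0799 bits). KL divergence is asymmetric: D_KL(P||Q) ≠ D_KL(Q||P) in general.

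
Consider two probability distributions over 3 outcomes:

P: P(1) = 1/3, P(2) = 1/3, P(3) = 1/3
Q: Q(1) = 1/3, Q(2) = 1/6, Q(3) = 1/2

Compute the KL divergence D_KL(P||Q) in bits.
0.1383 bits

D_KL(P||Q) = Σ P(x) log₂(P(x)/Q(x))

Computing term by term:
  P(1)·log₂(P(1)/Q(1)) = (1/3)·log₂((1/3)/(1/3)) = 0.00000
  P(2)·log₂(P(2)/Q(2)) = (1/3)·log₂((1/3)/(1/6)) = 0.33333
  P(3)·log₂(P(3)/Q(3)) = (1/3)·log₂((1/3)/(1/2)) = -0.19499

D_KL(P||Q) = 0.00000 + 0.33333 - 0.19499 = 0.13834 ≈ 0.1383 bits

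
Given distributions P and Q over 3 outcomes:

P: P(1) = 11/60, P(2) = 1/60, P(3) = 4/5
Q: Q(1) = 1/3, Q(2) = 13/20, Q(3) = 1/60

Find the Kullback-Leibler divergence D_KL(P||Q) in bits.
4.2218 bits

D_KL(P||Q) = Σ P(x) log₂(P(x)/Q(x))

Computing term by term:
  P(1)·log₂(P(1)/Q(1)) = (11/60)·log₂((11/60)/(1/3)) = -0.15812
  P(2)·log₂(P(2)/Q(2)) = (1/60)·log₂((1/60)/(13/20)) = -0.08809
  P(3)·log₂(P(3)/Q(3)) = (4/5)·log₂((4/5)/(1/60)) = 4.46797

D_KL(P||Q) = -0.15812 - 0.08809 + 4.46797 = 4.22176 ≈ 4.2218 bits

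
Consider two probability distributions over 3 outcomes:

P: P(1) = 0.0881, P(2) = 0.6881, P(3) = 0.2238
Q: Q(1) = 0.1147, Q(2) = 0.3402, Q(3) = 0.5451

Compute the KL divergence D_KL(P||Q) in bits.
0.3783 bits

D_KL(P||Q) = Σ P(x) log₂(P(x)/Q(x))

Computing term by term:
  P(1)·log₂(P(1)/Q(1)) = 0.0881·log₂(0.0881/0.1147) = -0.03354
  P(2)·log₂(P(2)/Q(2)) = 0.6881·log₂(0.6881/0.3402) = 0.69927
  P(3)·log₂(P(3)/Q(3)) = 0.2238·log₂(0.2238/0.5451) = -0.28743

D_KL(P||Q) = -0.03354 + 0.69927 - 0.28743 = 0.37830 ≈ 0.3783 bits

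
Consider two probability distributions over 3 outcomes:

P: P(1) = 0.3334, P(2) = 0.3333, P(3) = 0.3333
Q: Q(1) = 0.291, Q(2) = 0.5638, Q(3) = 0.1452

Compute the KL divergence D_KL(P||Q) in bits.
0.2122 bits

D_KL(P||Q) = Σ P(x) log₂(P(x)/Q(x))

Computing term by term:
  P(1)·log₂(P(1)/Q(1)) = 0.3334·log₂(0.3334/0.291) = 0.06542
  P(2)·log₂(P(2)/Q(2)) = 0.3333·log₂(0.3333/0.5638) = -0.25276
  P(3)·log₂(P(3)/Q(3)) = 0.3333·log₂(0.3333/0.1452) = 0.39955

D_KL(P||Q) = 0.06542 - 0.25276 + 0.39955 = 0.21221 ≈ 0.2122 bits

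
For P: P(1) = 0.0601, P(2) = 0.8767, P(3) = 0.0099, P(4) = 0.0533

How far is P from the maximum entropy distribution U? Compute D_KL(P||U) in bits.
1.2984 bits

U(i) = 1/4 for all i

D_KL(P||U) = Σ P(x) log₂(P(x) / (1/4))
           = Σ P(x) log₂(P(x)) + log₂(4)
           = log₂(4) - H(P)

H(P) = -Σ P(x) log₂(P(x)):
  -P(1)·log₂(P(1)) = -(0.0601)·log₂(0.0601) = 0.24380
  -P(2)·log₂(P(2)) = -(0.8767)·log₂(0.8767) = 0.16644
  -P(3)·log₂(P(3)) = -(0.0099)·log₂(0.0099) = 0.06592
  -P(4)·log₂(P(4)) = -(0.0533)·log₂(0.0533) = 0.22544
H(P) = 0.24380 + 0.16644 + 0.06592 + 0.22544 = 0.70160 bits

log₂(4) = 2.00000 bits

D_KL(P||U) = 2.00000 - 0.70160 = 1.29840 ≈ 1.2984 bits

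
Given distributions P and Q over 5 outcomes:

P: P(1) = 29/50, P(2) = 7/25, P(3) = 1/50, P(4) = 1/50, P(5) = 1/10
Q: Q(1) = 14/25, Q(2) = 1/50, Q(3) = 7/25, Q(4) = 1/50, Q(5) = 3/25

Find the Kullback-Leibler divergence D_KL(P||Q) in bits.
0.9930 bits

D_KL(P||Q) = Σ P(x) log₂(P(x)/Q(x))

Computing term by term:
  P(1)·log₂(P(1)/Q(1)) = (29/50)·log₂((29/50)/(14/25)) = 0.02936
  P(2)·log₂(P(2)/Q(2)) = (7/25)·log₂((7/25)/(1/50)) = 1.06606
  P(3)·log₂(P(3)/Q(3)) = (1/50)·log₂((1/50)/(7/25)) = -0.07615
  P(4)·log₂(P(4)/Q(4)) = (1/50)·log₂((1/50)/(1/50)) = 0.00000
  P(5)·log₂(P(5)/Q(5)) = (1/10)·log₂((1/10)/(3/25)) = -0.02630

D_KL(P||Q) = 0.02936 + 1.06606 - 0.07615 + 0.00000 - 0.02630 = 0.99297 ≈ 0.9930 bits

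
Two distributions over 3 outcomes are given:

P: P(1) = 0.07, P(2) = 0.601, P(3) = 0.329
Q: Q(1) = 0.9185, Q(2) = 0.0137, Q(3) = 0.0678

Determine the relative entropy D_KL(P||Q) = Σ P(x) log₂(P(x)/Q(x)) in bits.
3.7683 bits

D_KL(P||Q) = Σ P(x) log₂(P(x)/Q(x))

Computing term by term:
  P(1)·log₂(P(1)/Q(1)) = 0.07·log₂(0.07/0.9185) = -0.25997
  P(2)·log₂(P(2)/Q(2)) = 0.601·log₂(0.601/0.0137) = 3.27853
  P(3)·log₂(P(3)/Q(3)) = 0.329·log₂(0.329/0.0678) = 0.74970

D_KL(P||Q) = -0.25997 + 3.27853 + 0.74970 = 3.76826 ≈ 3.7683 bits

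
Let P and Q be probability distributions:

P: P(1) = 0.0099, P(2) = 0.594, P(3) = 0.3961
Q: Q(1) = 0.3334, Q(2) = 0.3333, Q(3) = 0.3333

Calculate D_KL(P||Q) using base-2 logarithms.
0.5436 bits

D_KL(P||Q) = Σ P(x) log₂(P(x)/Q(x))

Computing term by term:
  P(1)·log₂(P(1)/Q(1)) = 0.0099·log₂(0.0099/0.3334) = -0.05023
  P(2)·log₂(P(2)/Q(2)) = 0.594·log₂(0.594/0.3333) = 0.49518
  P(3)·log₂(P(3)/Q(3)) = 0.3961·log₂(0.3961/0.3333) = 0.09865

D_KL(P||Q) = -0.05023 + 0.49518 + 0.09865 = 0.54360 ≈ 0.5436 bits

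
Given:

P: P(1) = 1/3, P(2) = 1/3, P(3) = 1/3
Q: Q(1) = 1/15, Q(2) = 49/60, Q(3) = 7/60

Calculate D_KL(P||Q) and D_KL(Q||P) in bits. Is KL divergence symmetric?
D_KL(P||Q) = 0.8479 bits, D_KL(Q||P) = 0.7243 bits. No, KL divergence is not symmetric.

D_KL(P||Q) = Σ P(x) log₂(P(x)/Q(x))

Computing term by term:
  P(1)·log₂(P(1)/Q(1)) = (1/3)·log₂((1/3)/(1/15)) = 0.77398
  P(2)·log₂(P(2)/Q(2)) = (1/3)·log₂((1/3)/(49/60)) = -0.43093
  P(3)·log₂(P(3)/Q(3)) = (1/3)·log₂((1/3)/(7/60)) = 0.50486

D_KL(P||Q) = 0.77398 - 0.43093 + 0.50486 = 0.84791 ≈ 0.8479 bits

D_KL(Q||P) = Σ Q(x) log₂(Q(x)/P(x))

Computing term by term:
  Q(1)·log₂(Q(1)/P(1)) = (1/15)·log₂((1/15)/(1/3)) = -0.15480
  Q(2)·log₂(Q(2)/P(2)) = (49/60)·log₂((49/60)/(1/3)) = 1.05577
  Q(3)·log₂(Q(3)/P(3)) = (7/60)·log₂((7/60)/(1/3)) = -0.17670

D_KL(Q||P) = -0.15480 + 1.05577 - 0.17670 = 0.72427 ≈ 0.7243 bits

These are NOT equal (difference: 0.1236 bits). KL divergence is asymmetric: D_KL(P||Q) ≠ D_KL(Q||P) in general.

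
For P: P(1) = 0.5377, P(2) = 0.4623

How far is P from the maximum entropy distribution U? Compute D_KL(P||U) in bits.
0.0041 bits

U(i) = 1/2 for all i

D_KL(P||U) = Σ P(x) log₂(P(x) / (1/2))
           = Σ P(x) log₂(P(x)) + log₂(2)
           = log₂(2) - H(P)

H(P) = -Σ P(x) log₂(P(x)):
  -P(1)·log₂(P(1)) = -(0.5377)·log₂(0.5377) = 0.48131
  -P(2)·log₂(P(2)) = -(0.4623)·log₂(0.4623) = 0.51459
H(P) = 0.48131 + 0.51459 = 0.99590 bits

log₂(2) = 1.00000 bits

D_KL(P||U) = 1.00000 - 0.99590 = 0.00410 ≈ 0.0041 bits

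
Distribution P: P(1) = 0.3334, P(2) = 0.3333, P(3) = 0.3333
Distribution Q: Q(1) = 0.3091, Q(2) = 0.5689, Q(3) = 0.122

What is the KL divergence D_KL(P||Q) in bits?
0.2626 bits

D_KL(P||Q) = Σ P(x) log₂(P(x)/Q(x))

Computing term by term:
  P(1)·log₂(P(1)/Q(1)) = 0.3334·log₂(0.3334/0.3091) = 0.03640
  P(2)·log₂(P(2)/Q(2)) = 0.3333·log₂(0.3333/0.5689) = -0.25709
  P(3)·log₂(P(3)/Q(3)) = 0.3333·log₂(0.3333/0.122) = 0.48327

D_KL(P||Q) = 0.03640 - 0.25709 + 0.48327 = 0.26258 ≈ 0.2626 bits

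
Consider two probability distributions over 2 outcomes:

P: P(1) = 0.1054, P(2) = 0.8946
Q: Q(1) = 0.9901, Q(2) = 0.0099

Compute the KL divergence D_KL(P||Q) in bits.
5.4722 bits

D_KL(P||Q) = Σ P(x) log₂(P(x)/Q(x))

Computing term by term:
  P(1)·log₂(P(1)/Q(1)) = 0.1054·log₂(0.1054/0.9901) = -0.34062
  P(2)·log₂(P(2)/Q(2)) = 0.8946·log₂(0.8946/0.0099) = 5.81282

D_KL(P||Q) = -0.34062 + 5.81282 = 5.47220 ≈ 5.4722 bits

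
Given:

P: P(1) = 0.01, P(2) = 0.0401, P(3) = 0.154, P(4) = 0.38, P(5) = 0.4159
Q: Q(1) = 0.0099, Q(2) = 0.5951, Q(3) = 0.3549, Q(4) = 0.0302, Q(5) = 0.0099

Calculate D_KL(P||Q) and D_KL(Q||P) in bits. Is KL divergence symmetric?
D_KL(P||Q) = 3.2897 bits, D_KL(Q||P) = 2.5794 bits. No, KL divergence is not symmetric.

D_KL(P||Q) = Σ P(x) log₂(P(x)/Q(x))

Computing term by term:
  P(1)·log₂(P(1)/Q(1)) = 0.01·log₂(0.01/0.0099) = 0.00014
  P(2)·log₂(P(2)/Q(2)) = 0.0401·log₂(0.0401/0.5951) = -0.15605
  P(3)·log₂(P(3)/Q(3)) = 0.154·log₂(0.154/0.3549) = -0.18549
  P(4)·log₂(P(4)/Q(4)) = 0.38·log₂(0.38/0.0302) = 1.38828
  P(5)·log₂(P(5)/Q(5)) = 0.4159·log₂(0.4159/0.0099) = 2.24281

D_KL(P||Q) = 0.00014 - 0.15605 - 0.18549 + 1.38828 + 2.24281 = 3.28969 ≈ 3.2897 bits

D_KL(Q||P) = Σ Q(x) log₂(Q(x)/P(x))

Computing term by term:
  Q(1)·log₂(Q(1)/P(1)) = 0.0099·log₂(0.0099/0.01) = -0.00014
  Q(2)·log₂(Q(2)/P(2)) = 0.5951·log₂(0.5951/0.0401) = 2.31581
  Q(3)·log₂(Q(3)/P(3)) = 0.3549·log₂(0.3549/0.154) = 0.42747
  Q(4)·log₂(Q(4)/P(4)) = 0.0302·log₂(0.0302/0.38) = -0.11033
  Q(5)·log₂(Q(5)/P(5)) = 0.0099·log₂(0.0099/0.4159) = -0.05339

D_KL(Q||P) = -0.00014 + 2.31581 + 0.42747 - 0.11033 - 0.05339 = 2.57942 ≈ 2.5794 bits

These are NOT equal (difference: 0.7103 bits). KL divergence is asymmetric: D_KL(P||Q) ≠ D_KL(Q||P) in general.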